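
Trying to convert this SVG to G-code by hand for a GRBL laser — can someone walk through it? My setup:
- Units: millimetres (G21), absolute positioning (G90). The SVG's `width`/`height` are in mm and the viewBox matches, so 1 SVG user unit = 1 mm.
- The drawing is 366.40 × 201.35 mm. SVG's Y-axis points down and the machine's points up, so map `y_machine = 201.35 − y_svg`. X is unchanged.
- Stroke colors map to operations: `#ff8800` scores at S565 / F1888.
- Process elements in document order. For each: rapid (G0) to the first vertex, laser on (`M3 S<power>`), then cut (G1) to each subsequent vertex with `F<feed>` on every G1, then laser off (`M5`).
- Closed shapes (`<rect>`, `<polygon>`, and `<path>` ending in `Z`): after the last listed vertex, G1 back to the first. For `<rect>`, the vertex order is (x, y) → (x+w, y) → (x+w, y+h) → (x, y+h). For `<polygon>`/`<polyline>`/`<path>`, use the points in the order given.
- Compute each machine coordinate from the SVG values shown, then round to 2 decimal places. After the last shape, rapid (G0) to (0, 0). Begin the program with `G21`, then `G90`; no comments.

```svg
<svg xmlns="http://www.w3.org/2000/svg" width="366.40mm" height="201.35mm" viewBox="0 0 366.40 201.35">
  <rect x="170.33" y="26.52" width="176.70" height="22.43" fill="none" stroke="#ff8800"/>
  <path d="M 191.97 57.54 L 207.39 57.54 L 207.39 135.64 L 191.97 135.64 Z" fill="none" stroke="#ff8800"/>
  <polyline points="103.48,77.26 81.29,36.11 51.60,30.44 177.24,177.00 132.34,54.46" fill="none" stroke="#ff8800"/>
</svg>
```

1 u = 1 mm; y_m = 201.35 − y.

[1] `<rect>` rectangle, #ff8800→score S565 F1888: (170.33,174.83) → (347.03,174.83) → (347.03,152.40) → (170.33,152.40) → (170.33,174.83) (closed)

[2] `<path>` rectangle, #ff8800→score S565 F1888: (191.97,143.81) → (207.39,143.81) → (207.39,65.71) → (191.97,65.71) → (191.97,143.81) (closed)

[3] `<polyline>` open polyline, #ff8800→score S565 F1888: (103.48,124.09) → (81.29,165.24) → (51.60,170.91) → (177.24,24.35) → (132.34,146.89)

G21
G90
G0 X170.33 Y174.83
M3 S565
G1 X347.03 Y174.83 F1888
G1 X347.03 Y152.40 F1888
G1 X170.33 Y152.40 F1888
G1 X170.33 Y174.83 F1888
M5
G0 X191.97 Y143.81
M3 S565
G1 X207.39 Y143.81 F1888
G1 X207.39 Y65.71 F1888
G1 X191.97 Y65.71 F1888
G1 X191.97 Y143.81 F1888
M5
G0 X103.48 Y124.09
M3 S565
G1 X81.29 Y165.24 F1888
G1 X51.60 Y170.91 F1888
G1 X177.24 Y24.35 F1888
G1 X132.34 Y146.89 F1888
M5
G0 X0.00 Y0.00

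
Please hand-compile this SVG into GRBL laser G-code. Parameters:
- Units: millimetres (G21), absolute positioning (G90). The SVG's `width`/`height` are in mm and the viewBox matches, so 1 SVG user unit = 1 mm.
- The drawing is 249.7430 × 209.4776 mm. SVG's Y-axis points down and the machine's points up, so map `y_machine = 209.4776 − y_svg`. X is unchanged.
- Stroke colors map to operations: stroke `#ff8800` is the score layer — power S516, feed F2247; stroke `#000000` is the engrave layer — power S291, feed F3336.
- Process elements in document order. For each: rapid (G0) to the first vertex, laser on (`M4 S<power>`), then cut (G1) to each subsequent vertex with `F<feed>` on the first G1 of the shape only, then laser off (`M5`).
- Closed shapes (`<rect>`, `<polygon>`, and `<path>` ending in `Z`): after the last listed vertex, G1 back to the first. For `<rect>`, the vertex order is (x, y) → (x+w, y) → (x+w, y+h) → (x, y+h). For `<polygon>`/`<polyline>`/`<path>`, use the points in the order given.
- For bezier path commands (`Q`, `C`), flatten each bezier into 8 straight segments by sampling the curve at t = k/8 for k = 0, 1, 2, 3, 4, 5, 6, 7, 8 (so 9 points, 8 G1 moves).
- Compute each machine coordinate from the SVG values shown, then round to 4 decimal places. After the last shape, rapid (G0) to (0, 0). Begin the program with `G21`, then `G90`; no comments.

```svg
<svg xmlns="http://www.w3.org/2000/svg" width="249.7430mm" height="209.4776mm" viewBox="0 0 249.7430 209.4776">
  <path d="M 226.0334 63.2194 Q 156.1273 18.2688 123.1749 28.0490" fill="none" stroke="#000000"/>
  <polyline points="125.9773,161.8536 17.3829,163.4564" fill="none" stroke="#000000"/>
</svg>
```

G21
G90
G0 X226.0334 Y146.2582
M4 S291
G1 X209.1343 Y156.6407 F3336
G1 X193.3900 Y165.3128
G1 X178.8004 Y172.2746
G1 X165.3657 Y177.5261
G1 X153.0858 Y181.0672
G1 X141.9607 Y182.8980
G1 X131.9904 Y183.0185
G1 X123.1749 Y181.4286
M5
G0 X125.9773 Y47.6240
M4 S291
G1 X17.3829 Y46.0212 F3336
M5
G0 X0.0000 Y0.0000

Since the viewBox matches the mm dimensions, user units are millimetres directly. The only transform is the Y-flip y_m = 209.4776 − y_svg.

Shape 1 is a quadratic bezier drawn with `<path>`. Its stroke #000000 means engrave at S291, F3336. After flipping Y the toolpath is (226.0334,146.2582) → (209.1343,156.6407) → (193.3900,165.3128) → (178.8004,172.2746) → (165.3657,177.5261) → (153.0858,181.0672) → (141.9607,182.8980) → (131.9904,183.0185) → (123.1749,181.4286).

Shape 2 is a line segment drawn with `<polyline>`. Its stroke #000000 means engrave at S291, F3336. After flipping Y the toolpath is (125.9773,47.6240) → (17.3829,46.0212).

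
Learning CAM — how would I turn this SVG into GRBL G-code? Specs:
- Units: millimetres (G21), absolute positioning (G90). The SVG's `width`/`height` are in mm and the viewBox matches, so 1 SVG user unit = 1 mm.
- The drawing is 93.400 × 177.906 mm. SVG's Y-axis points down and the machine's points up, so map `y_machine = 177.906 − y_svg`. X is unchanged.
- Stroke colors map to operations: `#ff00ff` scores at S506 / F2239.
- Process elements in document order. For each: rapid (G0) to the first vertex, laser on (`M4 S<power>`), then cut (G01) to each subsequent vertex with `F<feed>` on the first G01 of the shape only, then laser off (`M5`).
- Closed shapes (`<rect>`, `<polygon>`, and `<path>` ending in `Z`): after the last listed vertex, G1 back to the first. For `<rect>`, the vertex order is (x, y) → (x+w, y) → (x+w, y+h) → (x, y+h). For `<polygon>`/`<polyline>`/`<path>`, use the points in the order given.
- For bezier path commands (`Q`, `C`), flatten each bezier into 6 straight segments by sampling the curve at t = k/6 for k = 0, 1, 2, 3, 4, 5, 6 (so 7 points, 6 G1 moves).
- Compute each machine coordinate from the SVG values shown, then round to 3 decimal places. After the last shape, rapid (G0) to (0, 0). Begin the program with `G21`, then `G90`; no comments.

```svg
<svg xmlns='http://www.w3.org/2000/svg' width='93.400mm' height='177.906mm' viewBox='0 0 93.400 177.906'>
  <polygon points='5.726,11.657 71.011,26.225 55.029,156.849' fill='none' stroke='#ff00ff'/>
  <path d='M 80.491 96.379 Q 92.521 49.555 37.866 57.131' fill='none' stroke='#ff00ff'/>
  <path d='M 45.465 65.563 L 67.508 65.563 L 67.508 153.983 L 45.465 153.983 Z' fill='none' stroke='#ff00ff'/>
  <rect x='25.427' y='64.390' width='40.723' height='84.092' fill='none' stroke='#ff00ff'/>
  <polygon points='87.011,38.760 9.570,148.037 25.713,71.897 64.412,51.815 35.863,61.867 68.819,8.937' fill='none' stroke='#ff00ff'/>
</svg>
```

G21
G90
G0 X5.726 Y166.249
M4 S506
G01 X71.011 Y151.681 F2239
G01 X55.029 Y21.057
G01 X5.726 Y166.249
M5
G0 X80.491 Y81.527
M4 S506
G01 X82.649 Y95.624 F2239
G01 X81.102 Y106.699
G01 X75.850 Y114.751
G01 X66.893 Y119.781
G01 X54.232 Y121.789
G01 X37.866 Y120.775
M5
G0 X45.465 Y112.343
M4 S506
G01 X67.508 Y112.343 F2239
G01 X67.508 Y23.923
G01 X45.465 Y23.923
G01 X45.465 Y112.343
M5
G0 X25.427 Y113.516
M4 S506
G01 X66.150 Y113.516 F2239
G01 X66.150 Y29.424
G01 X25.427 Y29.424
G01 X25.427 Y113.516
M5
G0 X87.011 Y139.146
M4 S506
G01 X9.570 Y29.869 F2239
G01 X25.713 Y106.009
G01 X64.412 Y126.091
G01 X35.863 Y116.039
G01 X68.819 Y168.969
G01 X87.011 Y139.146
M5
G0 X0.000 Y0.000

1 u = 1 mm; y_m = 177.906 − y.

[1] `<polygon>` closed polygon, #ff00ff→score S506 F2239: (5.726,166.249) → (71.011,151.681) → (55.029,21.057) → (5.726,166.249) (closed)

[2] `<path>` quadratic bezier, #ff00ff→score S506 F2239: (80.491,81.527) → (82.649,95.624) → (81.102,106.699) → (75.850,114.751) → (66.893,119.781) → (54.232,121.789) → (37.866,120.775)

[3] `<path>` rectangle, #ff00ff→score S506 F2239: (45.465,112.343) → (67.508,112.343) → (67.508,23.923) → (45.465,23.923) → (45.465,112.343) (closed)

[4] `<rect>` rectangle, #ff00ff→score S506 F2239: (25.427,113.516) → (66.150,113.516) → (66.150,29.424) → (25.427,29.424) → (25.427,113.516) (closed)

[5] `<polygon>` closed polygon, #ff00ff→score S506 F2239: (87.011,139.146) → (9.570,29.869) → (25.713,106.009) → (64.412,126.091) → (35.863,116.039) → (68.819,168.969) → (87.011,139.146) (closed)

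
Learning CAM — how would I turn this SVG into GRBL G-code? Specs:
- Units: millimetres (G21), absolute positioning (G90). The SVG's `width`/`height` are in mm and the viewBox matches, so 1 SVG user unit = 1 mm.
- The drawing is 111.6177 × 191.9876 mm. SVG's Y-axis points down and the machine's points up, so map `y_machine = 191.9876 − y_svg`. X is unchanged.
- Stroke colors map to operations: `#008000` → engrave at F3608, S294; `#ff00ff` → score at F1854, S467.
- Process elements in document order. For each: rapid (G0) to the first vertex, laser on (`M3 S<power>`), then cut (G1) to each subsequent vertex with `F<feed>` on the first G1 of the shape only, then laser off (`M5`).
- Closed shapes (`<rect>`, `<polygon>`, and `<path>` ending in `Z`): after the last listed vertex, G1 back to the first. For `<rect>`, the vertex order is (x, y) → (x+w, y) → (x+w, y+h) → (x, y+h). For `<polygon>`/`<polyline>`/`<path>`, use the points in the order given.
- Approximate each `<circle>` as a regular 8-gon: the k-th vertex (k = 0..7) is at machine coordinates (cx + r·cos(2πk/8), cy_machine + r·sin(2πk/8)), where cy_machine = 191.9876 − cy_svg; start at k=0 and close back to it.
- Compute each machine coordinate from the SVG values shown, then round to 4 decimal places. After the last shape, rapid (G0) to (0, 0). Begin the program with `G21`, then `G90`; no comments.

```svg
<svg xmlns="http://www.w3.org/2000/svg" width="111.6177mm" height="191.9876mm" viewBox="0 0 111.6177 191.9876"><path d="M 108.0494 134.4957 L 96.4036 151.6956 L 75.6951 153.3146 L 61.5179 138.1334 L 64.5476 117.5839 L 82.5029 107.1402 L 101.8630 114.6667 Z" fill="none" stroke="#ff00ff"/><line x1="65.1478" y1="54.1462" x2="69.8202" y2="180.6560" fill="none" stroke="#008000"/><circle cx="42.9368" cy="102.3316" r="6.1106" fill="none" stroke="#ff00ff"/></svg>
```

Since the viewBox matches the mm dimensions, user units are millimetres directly. The only transform is the Y-flip y_m = 191.9876 − y_svg.

Shape 1 is a regular polygon drawn with `<path>`. Its stroke #ff00ff means score at S467, F1854. After flipping Y the toolpath is (108.0494,57.4919) → (96.4036,40.2920) → (75.6951,38.6730) → (61.5179,53.8542) → (64.5476,74.4037) → (82.5029,84.8474) → (101.8630,77.3209) → (108.0494,57.4919), returning to the start.

Shape 2 is a line segment drawn with `<line>`. Its stroke #008000 means engrave at S294, F3608. After flipping Y the toolpath is (65.1478,137.8414) → (69.8202,11.3316).

Shape 3 is a circle drawn with `<circle>`. Its stroke #ff00ff means score at S467, F1854. After flipping Y the toolpath is (49.0474,89.6560) → (47.2576,93.9768) → (42.9368,95.7666) → (38.6160,93.9768) → (36.8262,89.6560) → (38.6160,85.3352) → (42.9368,83.5454) → (47.2576,85.3352) → (49.0474,89.6560), returning to the start.

G21
G90
G0 X108.0494 Y57.4919
M3 S467
G1 X96.4036 Y40.2920 F1854
G1 X75.6951 Y38.6730
G1 X61.5179 Y53.8542
G1 X64.5476 Y74.4037
G1 X82.5029 Y84.8474
G1 X101.8630 Y77.3209
G1 X108.0494 Y57.4919
M5
G0 X65.1478 Y137.8414
M3 S294
G1 X69.8202 Y11.3316 F3608
M5
G0 X49.0474 Y89.6560
M3 S467
G1 X47.2576 Y93.9768 F1854
G1 X42.9368 Y95.7666
G1 X38.6160 Y93.9768
G1 X36.8262 Y89.6560
G1 X38.6160 Y85.3352
G1 X42.9368 Y83.5454
G1 X47.2576 Y85.3352
G1 X49.0474 Y89.6560
M5
G0 X0.0000 Y0.0000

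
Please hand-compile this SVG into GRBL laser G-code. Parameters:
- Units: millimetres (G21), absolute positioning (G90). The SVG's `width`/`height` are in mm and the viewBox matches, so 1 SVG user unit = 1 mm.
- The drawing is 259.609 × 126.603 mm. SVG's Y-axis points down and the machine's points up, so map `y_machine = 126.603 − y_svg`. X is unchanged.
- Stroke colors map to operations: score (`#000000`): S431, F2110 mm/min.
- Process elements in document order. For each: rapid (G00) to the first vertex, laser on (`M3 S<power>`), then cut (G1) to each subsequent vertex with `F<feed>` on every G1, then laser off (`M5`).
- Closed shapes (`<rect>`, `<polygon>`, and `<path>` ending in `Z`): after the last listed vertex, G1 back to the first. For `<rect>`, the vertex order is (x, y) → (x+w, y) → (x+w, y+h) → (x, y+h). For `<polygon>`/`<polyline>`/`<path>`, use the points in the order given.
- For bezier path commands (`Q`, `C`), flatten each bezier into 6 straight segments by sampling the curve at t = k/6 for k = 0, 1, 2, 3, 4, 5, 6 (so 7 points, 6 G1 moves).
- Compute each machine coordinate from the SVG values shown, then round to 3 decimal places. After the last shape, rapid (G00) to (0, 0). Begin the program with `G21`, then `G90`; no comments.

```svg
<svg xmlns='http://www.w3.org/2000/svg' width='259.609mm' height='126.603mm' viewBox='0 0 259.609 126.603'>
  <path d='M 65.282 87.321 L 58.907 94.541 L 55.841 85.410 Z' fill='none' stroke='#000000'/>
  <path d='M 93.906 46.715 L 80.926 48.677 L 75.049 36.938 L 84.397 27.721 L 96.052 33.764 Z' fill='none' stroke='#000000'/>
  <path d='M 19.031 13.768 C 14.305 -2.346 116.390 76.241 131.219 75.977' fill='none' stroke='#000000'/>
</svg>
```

Since the viewBox matches the mm dimensions, user units are millimetres directly. The only transform is the Y-flip y_m = 126.603 − y_svg.

Shape 1 is a regular polygon drawn with `<path>`. Its stroke #000000 means score at S431, F2110. After flipping Y the toolpath is (65.282,39.282) → (58.907,32.062) → (55.841,41.193) → (65.282,39.282), returning to the start.

Shape 2 is a regular polygon drawn with `<path>`. Its stroke #000000 means score at S431, F2110. After flipping Y the toolpath is (93.906,79.888) → (80.926,77.926) → (75.049,89.665) → (84.397,98.882) → (96.052,92.839) → (93.906,79.888), returning to the start.

Shape 3 is a cubic bezier drawn with `<path>`. Its stroke #000000 means score at S431, F2110. After flipping Y the toolpath is (19.031,112.835) → (24.670,113.804) → (42.721,103.810) → (67.792,87.674) → (94.492,70.218) → (117.432,56.261) → (131.219,50.626).

G21
G90
G00 X65.282 Y39.282
M3 S431
G1 X58.907 Y32.062 F2110
G1 X55.841 Y41.193 F2110
G1 X65.282 Y39.282 F2110
M5
G00 X93.906 Y79.888
M3 S431
G1 X80.926 Y77.926 F2110
G1 X75.049 Y89.665 F2110
G1 X84.397 Y98.882 F2110
G1 X96.052 Y92.839 F2110
G1 X93.906 Y79.888 F2110
M5
G00 X19.031 Y112.835
M3 S431
G1 X24.670 Y113.804 F2110
G1 X42.721 Y103.810 F2110
G1 X67.792 Y87.674 F2110
G1 X94.492 Y70.218 F2110
G1 X117.432 Y56.261 F2110
G1 X131.219 Y50.626 F2110
M5
G00 X0.000 Y0.000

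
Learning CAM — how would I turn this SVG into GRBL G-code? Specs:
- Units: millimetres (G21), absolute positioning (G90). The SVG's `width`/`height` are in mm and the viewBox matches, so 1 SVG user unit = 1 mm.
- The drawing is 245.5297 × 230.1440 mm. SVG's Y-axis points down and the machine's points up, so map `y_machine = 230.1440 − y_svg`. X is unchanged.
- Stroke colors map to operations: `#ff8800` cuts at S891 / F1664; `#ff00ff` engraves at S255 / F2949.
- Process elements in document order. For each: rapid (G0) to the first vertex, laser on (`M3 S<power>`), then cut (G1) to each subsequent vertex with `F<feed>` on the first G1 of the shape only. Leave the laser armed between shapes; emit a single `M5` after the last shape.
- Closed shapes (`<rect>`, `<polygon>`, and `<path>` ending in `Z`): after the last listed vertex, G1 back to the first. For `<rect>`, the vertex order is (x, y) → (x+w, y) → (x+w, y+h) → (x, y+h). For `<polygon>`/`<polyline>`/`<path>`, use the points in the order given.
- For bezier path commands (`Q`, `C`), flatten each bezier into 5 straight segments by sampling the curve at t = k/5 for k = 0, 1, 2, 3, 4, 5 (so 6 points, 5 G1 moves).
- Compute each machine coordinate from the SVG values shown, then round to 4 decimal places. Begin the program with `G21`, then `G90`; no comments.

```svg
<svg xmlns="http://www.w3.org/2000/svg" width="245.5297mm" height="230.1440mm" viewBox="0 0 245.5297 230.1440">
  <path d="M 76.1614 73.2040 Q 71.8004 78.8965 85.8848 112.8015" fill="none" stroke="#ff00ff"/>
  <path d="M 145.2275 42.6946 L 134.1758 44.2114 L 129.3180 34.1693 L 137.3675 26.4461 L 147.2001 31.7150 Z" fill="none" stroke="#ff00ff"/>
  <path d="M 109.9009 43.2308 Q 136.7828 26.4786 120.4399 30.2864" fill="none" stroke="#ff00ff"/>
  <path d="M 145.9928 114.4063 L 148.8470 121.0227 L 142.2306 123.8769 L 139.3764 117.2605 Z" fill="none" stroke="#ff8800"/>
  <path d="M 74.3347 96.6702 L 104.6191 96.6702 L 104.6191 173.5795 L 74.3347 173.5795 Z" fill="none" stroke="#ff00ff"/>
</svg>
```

1 u = 1 mm; y_m = 230.1440 − y.

[1] `<path>` quadratic bezier, #ff00ff→engrave S255 F2949: (76.1614,156.9400) → (75.1548,153.5345) → (75.6239,147.8720) → (77.5685,139.9525) → (80.9889,129.7760) → (85.8848,117.3425)

[2] `<path>` regular polygon, #ff00ff→engrave S255 F2949: (145.2275,187.4494) → (134.1758,185.9326) → (129.3180,195.9747) → (137.3675,203.6979) → (147.2001,198.4290) → (145.2275,187.4494) (closed)

[3] `<path>` quadratic bezier, #ff00ff→engrave S255 F2949: (109.9009,186.9132) → (118.9247,192.7917) → (124.4905,197.0254) → (126.5983,199.6142) → (125.2481,200.5583) → (120.4399,199.8576)

[4] `<path>` regular polygon, #ff8800→cut S891 F1664: (145.9928,115.7377) → (148.8470,109.1213) → (142.2306,106.2671) → (139.3764,112.8835) → (145.9928,115.7377) (closed)

[5] `<path>` rectangle, #ff00ff→engrave S255 F2949: (74.3347,133.4738) → (104.6191,133.4738) → (104.6191,56.5645) → (74.3347,56.5645) → (74.3347,133.4738) (closed)

G21
G90
G0 X76.1614 Y156.9400
M3 S255
G1 X75.1548 Y153.5345 F2949
G1 X75.6239 Y147.8720
G1 X77.5685 Y139.9525
G1 X80.9889 Y129.7760
G1 X85.8848 Y117.3425
G0 X145.2275 Y187.4494
M3 S255
G1 X134.1758 Y185.9326 F2949
G1 X129.3180 Y195.9747
G1 X137.3675 Y203.6979
G1 X147.2001 Y198.4290
G1 X145.2275 Y187.4494
G0 X109.9009 Y186.9132
M3 S255
G1 X118.9247 Y192.7917 F2949
G1 X124.4905 Y197.0254
G1 X126.5983 Y199.6142
G1 X125.2481 Y200.5583
G1 X120.4399 Y199.8576
G0 X145.9928 Y115.7377
M3 S891
G1 X148.8470 Y109.1213 F1664
G1 X142.2306 Y106.2671
G1 X139.3764 Y112.8835
G1 X145.9928 Y115.7377
G0 X74.3347 Y133.4738
M3 S255
G1 X104.6191 Y133.4738 F2949
G1 X104.6191 Y56.5645
G1 X74.3347 Y56.5645
G1 X74.3347 Y133.4738
M5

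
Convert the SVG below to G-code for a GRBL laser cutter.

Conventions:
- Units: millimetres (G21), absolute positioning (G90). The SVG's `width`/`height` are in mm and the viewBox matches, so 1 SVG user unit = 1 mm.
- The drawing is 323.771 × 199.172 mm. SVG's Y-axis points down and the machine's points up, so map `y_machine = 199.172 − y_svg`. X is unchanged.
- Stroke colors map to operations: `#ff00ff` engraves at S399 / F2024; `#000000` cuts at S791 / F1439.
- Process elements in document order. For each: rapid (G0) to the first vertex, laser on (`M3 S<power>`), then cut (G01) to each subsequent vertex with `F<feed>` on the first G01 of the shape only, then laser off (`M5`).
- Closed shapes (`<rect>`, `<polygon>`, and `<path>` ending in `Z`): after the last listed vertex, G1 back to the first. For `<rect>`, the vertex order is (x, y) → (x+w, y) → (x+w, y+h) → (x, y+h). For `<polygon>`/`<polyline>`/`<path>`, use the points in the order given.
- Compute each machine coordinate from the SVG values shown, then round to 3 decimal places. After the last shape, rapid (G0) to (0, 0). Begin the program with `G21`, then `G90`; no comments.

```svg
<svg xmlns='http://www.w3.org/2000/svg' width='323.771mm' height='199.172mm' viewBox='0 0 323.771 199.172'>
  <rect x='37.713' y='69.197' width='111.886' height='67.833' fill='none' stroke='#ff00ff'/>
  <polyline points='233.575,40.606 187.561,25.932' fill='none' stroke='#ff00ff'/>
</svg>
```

G21
G90
G0 X37.713 Y129.975
M3 S399
G01 X149.599 Y129.975 F2024
G01 X149.599 Y62.142
G01 X37.713 Y62.142
G01 X37.713 Y129.975
M5
G0 X233.575 Y158.566
M3 S399
G01 X187.561 Y173.240 F2024
M5
G0 X0.000 Y0.000

viewBox `0 0 323.771 199.172` with mm width/height → 1 unit = 1 mm. Flip: y_m = 199.172 − y_svg.

**Shape 1** — `<rect>` rectangle, stroke `#ff00ff` → engrave (S399, F2024). Machine vertices: (37.713,129.975) → (149.599,129.975) → (149.599,62.142) → (37.713,62.142) → (37.713,129.975). Closed: final G1 returns to the first vertex.

**Shape 2** — `<polyline>` line segment, stroke `#ff00ff` → engrave (S399, F2024). Machine vertices: (233.575,158.566) → (187.561,173.240). Open path.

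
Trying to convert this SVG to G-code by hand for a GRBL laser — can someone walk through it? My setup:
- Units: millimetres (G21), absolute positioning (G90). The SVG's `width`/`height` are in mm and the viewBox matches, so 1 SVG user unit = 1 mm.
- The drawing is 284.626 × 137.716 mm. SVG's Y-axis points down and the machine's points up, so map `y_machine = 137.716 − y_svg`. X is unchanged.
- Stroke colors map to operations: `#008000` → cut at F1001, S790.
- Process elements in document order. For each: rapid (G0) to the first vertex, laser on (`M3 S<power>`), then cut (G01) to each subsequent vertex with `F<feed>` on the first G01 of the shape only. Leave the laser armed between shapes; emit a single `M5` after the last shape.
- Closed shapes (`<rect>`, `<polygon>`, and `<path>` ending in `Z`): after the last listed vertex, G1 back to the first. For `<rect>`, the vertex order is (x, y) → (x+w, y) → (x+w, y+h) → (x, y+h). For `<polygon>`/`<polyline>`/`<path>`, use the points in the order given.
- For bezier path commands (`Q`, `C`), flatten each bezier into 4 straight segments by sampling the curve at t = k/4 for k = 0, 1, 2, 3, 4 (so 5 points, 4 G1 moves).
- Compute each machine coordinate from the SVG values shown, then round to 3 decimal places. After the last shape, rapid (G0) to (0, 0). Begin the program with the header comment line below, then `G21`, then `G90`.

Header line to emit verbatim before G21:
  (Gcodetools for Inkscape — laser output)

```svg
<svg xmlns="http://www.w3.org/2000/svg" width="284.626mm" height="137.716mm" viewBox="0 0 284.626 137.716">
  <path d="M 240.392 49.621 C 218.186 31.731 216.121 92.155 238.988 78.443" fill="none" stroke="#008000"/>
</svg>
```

1 u = 1 mm; y_m = 137.716 − y.

[1] `<path>` cubic bezier, #008000→cut S790 F1001: (240.392,88.095) → (227.589,89.211) → (222.788,75.251) → (226.438,60.507) → (238.988,59.273)

(Gcodetools for Inkscape — laser output)
G21
G90
G0 X240.392 Y88.095
M3 S790
G01 X227.589 Y89.211 F1001
G01 X222.788 Y75.251
G01 X226.438 Y60.507
G01 X238.988 Y59.273
M5
G0 X0.000 Y0.000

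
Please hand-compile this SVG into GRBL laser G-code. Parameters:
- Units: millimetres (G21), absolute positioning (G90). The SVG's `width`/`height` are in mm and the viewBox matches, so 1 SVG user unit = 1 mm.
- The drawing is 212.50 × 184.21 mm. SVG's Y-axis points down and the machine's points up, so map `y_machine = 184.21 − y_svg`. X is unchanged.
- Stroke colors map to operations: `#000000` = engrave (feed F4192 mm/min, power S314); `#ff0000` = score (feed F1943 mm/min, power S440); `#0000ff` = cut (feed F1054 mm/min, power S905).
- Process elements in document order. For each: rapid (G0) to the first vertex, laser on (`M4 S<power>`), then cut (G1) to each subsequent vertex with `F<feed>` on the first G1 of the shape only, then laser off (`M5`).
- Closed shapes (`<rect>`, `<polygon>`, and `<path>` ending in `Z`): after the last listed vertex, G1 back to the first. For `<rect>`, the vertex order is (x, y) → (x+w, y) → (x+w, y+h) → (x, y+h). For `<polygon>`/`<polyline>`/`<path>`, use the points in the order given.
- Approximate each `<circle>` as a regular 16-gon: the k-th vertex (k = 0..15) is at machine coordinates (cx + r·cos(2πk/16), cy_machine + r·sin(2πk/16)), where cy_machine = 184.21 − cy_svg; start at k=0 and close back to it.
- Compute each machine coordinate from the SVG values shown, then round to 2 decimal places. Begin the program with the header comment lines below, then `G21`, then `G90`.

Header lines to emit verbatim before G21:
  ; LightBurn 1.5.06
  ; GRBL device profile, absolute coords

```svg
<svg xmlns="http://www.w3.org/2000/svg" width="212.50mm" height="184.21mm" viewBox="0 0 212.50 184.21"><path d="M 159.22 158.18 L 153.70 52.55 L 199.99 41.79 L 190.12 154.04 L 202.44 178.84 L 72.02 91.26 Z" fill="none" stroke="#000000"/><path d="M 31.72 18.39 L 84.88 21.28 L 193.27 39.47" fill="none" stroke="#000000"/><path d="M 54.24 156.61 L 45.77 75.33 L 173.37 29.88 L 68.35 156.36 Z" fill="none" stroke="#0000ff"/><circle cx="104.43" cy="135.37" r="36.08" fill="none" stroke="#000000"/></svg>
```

1 u = 1 mm; y_m = 184.21 − y.

[1] `<path>` closed polygon, #000000→engrave S314 F4192: (159.22,26.03) → (153.70,131.66) → (199.99,142.42) → (190.12,30.17) → (202.44,5.37) → (72.02,92.95) → (159.22,26.03) (closed)

[2] `<path>` open polyline, #000000→engrave S314 F4192: (31.72,165.82) → (84.88,162.93) → (193.27,144.74)

[3] `<path>` closed polygon, #0000ff→cut S905 F1054: (54.24,27.60) → (45.77,108.88) → (173.37,154.33) → (68.35,27.85) → (54.24,27.60) (closed)

[4] `<circle>` circle, #000000→engrave S314 F4192: (140.51,48.84) → (137.76,62.65) → (129.94,74.35) → (118.24,82.17) → (104.43,84.92) → (90.62,82.17) → (78.92,74.35) → (71.10,62.65) → (68.35,48.84) → (71.10,35.03) → (78.92,23.33) → (90.62,15.51) → (104.43,12.76) → (118.24,15.51) → (129.94,23.33) → (137.76,35.03) → (140.51,48.84) (closed)

; LightBurn 1.5.06
; GRBL device profile, absolute coords
G21
G90
G0 X159.22 Y26.03
M4 S314
G1 X153.70 Y131.66 F4192
G1 X199.99 Y142.42
G1 X190.12 Y30.17
G1 X202.44 Y5.37
G1 X72.02 Y92.95
G1 X159.22 Y26.03
M5
G0 X31.72 Y165.82
M4 S314
G1 X84.88 Y162.93 F4192
G1 X193.27 Y144.74
M5
G0 X54.24 Y27.60
M4 S905
G1 X45.77 Y108.88 F1054
G1 X173.37 Y154.33
G1 X68.35 Y27.85
G1 X54.24 Y27.60
M5
G0 X140.51 Y48.84
M4 S314
G1 X137.76 Y62.65 F4192
G1 X129.94 Y74.35
G1 X118.24 Y82.17
G1 X104.43 Y84.92
G1 X90.62 Y82.17
G1 X78.92 Y74.35
G1 X71.10 Y62.65
G1 X68.35 Y48.84
G1 X71.10 Y35.03
G1 X78.92 Y23.33
G1 X90.62 Y15.51
G1 X104.43 Y12.76
G1 X118.24 Y15.51
G1 X129.94 Y23.33
G1 X137.76 Y35.03
G1 X140.51 Y48.84
M5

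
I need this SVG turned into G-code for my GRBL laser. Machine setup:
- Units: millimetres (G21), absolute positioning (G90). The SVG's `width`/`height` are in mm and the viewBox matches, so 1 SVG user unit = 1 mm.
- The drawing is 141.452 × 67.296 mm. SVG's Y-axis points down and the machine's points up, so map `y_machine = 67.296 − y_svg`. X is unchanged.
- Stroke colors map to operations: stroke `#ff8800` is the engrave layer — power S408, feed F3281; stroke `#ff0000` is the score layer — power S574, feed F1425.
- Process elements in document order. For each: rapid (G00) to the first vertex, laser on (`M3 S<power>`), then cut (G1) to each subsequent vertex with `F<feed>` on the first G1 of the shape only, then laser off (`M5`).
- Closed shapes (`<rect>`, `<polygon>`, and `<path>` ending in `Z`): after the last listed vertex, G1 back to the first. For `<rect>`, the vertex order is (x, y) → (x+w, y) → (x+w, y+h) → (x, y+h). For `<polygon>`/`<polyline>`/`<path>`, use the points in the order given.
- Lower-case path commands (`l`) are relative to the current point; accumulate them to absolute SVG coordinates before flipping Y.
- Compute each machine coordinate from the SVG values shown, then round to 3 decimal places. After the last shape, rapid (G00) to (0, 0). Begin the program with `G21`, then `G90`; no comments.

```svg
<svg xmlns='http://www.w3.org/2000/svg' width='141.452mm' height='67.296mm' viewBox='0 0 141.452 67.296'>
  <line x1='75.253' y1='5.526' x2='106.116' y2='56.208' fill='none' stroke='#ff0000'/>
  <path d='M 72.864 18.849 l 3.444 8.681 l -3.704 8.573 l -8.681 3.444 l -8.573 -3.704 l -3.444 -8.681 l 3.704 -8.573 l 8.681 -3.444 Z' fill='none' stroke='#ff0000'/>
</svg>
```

viewBox `0 0 141.452 67.296` with mm width/height → 1 unit = 1 mm. Flip: y_m = 67.296 − y_svg.

**Shape 1** — `<line>` line segment, stroke `#ff0000` → score (S574, F1425). Machine vertices: (75.253,61.770) → (106.116,11.088). Open path.

**Shape 2** — `<path>` regular polygon, stroke `#ff0000` → score (S574, F1425). Machine vertices: (72.864,48.447) → (76.308,39.766) → (72.604,31.193) → (63.923,27.749) → (55.350,31.453) → (51.906,40.134) → (55.610,48.707) → (64.291,52.151) → (72.864,48.447). Closed: final G1 returns to the first vertex.

G21
G90
G00 X75.253 Y61.770
M3 S574
G1 X106.116 Y11.088 F1425
M5
G00 X72.864 Y48.447
M3 S574
G1 X76.308 Y39.766 F1425
G1 X72.604 Y31.193
G1 X63.923 Y27.749
G1 X55.350 Y31.453
G1 X51.906 Y40.134
G1 X55.610 Y48.707
G1 X64.291 Y52.151
G1 X72.864 Y48.447
M5
G00 X0.000 Y0.000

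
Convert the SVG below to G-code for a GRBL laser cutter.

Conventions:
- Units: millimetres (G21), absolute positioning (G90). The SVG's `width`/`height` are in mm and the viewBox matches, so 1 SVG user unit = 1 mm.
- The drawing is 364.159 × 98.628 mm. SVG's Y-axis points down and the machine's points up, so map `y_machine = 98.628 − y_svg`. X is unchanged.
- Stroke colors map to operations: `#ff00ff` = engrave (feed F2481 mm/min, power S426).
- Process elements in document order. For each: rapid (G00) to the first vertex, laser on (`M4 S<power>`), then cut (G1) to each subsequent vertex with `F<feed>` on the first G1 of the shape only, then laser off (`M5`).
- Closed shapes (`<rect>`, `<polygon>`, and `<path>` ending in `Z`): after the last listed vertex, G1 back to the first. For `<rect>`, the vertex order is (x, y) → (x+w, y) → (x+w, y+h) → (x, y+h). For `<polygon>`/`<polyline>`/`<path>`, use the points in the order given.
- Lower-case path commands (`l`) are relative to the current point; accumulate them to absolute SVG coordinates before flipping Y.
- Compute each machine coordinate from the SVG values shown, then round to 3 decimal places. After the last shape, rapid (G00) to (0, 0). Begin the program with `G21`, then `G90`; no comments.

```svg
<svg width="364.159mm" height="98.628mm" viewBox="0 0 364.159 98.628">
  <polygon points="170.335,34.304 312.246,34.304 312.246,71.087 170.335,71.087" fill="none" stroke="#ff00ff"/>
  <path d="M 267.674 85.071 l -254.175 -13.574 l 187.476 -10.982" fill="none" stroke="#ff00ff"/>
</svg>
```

G21
G90
G00 X170.335 Y64.324
M4 S426
G1 X312.246 Y64.324 F2481
G1 X312.246 Y27.541
G1 X170.335 Y27.541
G1 X170.335 Y64.324
M5
G00 X267.674 Y13.557
M4 S426
G1 X13.499 Y27.131 F2481
G1 X200.975 Y38.113
M5
G00 X0.000 Y0.000

1 u = 1 mm; y_m = 98.628 − y.

[1] `<polygon>` rectangle, #ff00ff→engrave S426 F2481: (170.335,64.324) → (312.246,64.324) → (312.246,27.541) → (170.335,27.541) → (170.335,64.324) (closed)

[2] `<path>` open polyline, #ff00ff→engrave S426 F2481: (267.674,13.557) → (13.499,27.131) → (200.975,38.113)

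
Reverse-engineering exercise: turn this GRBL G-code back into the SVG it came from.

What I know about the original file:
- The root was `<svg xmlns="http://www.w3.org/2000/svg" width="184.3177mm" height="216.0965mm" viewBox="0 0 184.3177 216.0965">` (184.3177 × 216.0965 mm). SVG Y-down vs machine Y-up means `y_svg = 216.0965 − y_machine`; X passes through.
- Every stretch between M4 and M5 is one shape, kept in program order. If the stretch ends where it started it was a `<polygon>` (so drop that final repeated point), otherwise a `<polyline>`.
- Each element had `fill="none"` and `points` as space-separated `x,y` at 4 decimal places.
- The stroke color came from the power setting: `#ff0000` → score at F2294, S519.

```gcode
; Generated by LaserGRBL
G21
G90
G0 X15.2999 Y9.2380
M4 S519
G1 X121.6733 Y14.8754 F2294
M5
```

Machine Y-up, SVG Y-down with viewBox height 216.0965, so y_svg = 216.0965 − y_machine; X carries over. Every run uses S519, so all elements get stroke `#ff0000` (score).

Run 1: The run is open, so emit a `<polyline>` with points (Y-flipped): 15.2999,206.8585 121.6733,201.2211.

<svg xmlns="http://www.w3.org/2000/svg" width="184.3177mm" height="216.0965mm" viewBox="0 0 184.3177 216.0965">
  <polyline points="15.2999,206.8585 121.6733,201.2211" fill="none" stroke="#ff0000"/>
</svg>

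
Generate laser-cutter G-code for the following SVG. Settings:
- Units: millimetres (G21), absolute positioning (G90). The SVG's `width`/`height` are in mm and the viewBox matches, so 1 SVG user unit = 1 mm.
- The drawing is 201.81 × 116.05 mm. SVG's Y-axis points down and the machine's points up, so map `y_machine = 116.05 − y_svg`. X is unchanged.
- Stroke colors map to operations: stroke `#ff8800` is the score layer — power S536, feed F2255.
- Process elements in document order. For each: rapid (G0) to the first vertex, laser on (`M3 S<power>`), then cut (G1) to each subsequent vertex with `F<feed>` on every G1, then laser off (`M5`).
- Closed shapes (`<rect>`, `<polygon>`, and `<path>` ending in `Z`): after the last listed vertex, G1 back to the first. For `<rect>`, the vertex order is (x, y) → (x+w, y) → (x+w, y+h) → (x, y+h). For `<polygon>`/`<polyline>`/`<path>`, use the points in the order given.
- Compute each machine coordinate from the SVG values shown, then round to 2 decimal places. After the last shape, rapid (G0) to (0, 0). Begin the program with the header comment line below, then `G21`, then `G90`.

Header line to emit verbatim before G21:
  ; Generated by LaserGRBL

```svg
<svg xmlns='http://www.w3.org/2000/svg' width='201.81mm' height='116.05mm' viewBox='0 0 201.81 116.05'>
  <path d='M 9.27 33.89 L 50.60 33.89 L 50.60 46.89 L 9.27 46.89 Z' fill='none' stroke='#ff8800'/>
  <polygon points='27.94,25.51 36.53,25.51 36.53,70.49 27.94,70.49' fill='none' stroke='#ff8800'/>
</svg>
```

1 u = 1 mm; y_m = 116.05 − y.

[1] `<path>` rectangle, #ff8800→score S536 F2255: (9.27,82.16) → (50.60,82.16) → (50.60,69.16) → (9.27,69.16) → (9.27,82.16) (closed)

[2] `<polygon>` rectangle, #ff8800→score S536 F2255: (27.94,90.54) → (36.53,90.54) → (36.53,45.56) → (27.94,45.56) → (27.94,90.54) (closed)

; Generated by LaserGRBL
G21
G90
G0 X9.27 Y82.16
M3 S536
G1 X50.60 Y82.16 F2255
G1 X50.60 Y69.16 F2255
G1 X9.27 Y69.16 F2255
G1 X9.27 Y82.16 F2255
M5
G0 X27.94 Y90.54
M3 S536
G1 X36.53 Y90.54 F2255
G1 X36.53 Y45.56 F2255
G1 X27.94 Y45.56 F2255
G1 X27.94 Y90.54 F2255
M5
G0 X0.00 Y0.00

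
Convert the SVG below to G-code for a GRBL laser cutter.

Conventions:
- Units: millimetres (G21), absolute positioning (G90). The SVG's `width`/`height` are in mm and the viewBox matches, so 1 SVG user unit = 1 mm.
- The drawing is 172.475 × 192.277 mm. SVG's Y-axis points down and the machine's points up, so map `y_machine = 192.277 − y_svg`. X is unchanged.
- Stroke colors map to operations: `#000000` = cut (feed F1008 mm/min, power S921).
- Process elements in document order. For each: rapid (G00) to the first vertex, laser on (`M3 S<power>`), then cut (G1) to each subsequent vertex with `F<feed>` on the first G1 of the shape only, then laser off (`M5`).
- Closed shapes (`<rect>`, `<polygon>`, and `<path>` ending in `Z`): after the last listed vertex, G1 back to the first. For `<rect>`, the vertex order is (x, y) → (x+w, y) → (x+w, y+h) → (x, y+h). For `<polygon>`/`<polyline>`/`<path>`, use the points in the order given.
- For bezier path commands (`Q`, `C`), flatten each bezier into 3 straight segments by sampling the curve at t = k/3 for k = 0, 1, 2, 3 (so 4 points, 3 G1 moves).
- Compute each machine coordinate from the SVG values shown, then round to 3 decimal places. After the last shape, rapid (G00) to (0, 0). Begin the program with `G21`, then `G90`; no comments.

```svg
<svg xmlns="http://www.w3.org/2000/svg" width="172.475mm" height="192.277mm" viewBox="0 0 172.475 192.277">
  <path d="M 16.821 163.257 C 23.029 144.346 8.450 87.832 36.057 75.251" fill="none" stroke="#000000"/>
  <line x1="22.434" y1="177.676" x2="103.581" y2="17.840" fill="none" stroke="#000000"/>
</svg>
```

G21
G90
G00 X16.821 Y29.020
M3 S921
G1 X18.432 Y57.445 F1008
G1 X20.180 Y92.821
G1 X36.057 Y117.026
M5
G00 X22.434 Y14.601
M3 S921
G1 X103.581 Y174.437 F1008
M5
G00 X0.000 Y0.000

1 u = 1 mm; y_m = 192.277 − y.

[1] `<path>` cubic bezier, #000000→cut S921 F1008: (16.821,29.020) → (18.432,57.445) → (20.180,92.821) → (36.057,117.026)

[2] `<line>` line segment, #000000→cut S921 F1008: (22.434,14.601) → (103.581,174.437)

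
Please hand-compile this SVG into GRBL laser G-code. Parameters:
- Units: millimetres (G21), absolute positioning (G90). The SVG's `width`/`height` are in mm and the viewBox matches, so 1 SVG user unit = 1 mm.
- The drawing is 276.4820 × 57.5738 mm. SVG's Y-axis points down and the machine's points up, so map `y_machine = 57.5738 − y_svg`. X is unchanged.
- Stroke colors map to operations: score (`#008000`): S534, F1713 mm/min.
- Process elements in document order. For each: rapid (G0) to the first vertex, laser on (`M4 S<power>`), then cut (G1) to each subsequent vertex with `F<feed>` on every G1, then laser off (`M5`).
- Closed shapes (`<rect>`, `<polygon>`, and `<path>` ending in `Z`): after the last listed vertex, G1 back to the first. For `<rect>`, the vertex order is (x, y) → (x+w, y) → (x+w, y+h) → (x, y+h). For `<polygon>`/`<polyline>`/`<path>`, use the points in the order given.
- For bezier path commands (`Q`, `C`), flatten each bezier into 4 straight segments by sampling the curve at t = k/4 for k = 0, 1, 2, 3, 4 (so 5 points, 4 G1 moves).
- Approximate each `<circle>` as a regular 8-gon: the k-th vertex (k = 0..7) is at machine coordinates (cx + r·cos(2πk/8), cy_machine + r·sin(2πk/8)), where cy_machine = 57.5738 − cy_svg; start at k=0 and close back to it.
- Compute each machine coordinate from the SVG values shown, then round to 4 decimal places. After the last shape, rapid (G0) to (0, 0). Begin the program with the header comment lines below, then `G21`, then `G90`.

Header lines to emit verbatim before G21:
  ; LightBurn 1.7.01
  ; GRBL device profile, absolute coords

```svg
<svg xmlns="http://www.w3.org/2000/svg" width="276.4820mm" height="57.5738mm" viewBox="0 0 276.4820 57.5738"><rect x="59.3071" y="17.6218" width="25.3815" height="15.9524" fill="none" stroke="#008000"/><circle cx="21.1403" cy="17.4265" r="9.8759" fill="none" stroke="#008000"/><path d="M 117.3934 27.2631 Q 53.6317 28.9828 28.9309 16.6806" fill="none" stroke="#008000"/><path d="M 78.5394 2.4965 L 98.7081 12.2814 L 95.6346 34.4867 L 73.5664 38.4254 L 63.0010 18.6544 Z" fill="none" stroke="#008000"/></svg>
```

; LightBurn 1.7.01
; GRBL device profile, absolute coords
G21
G90
G0 X59.3071 Y39.9520
M4 S534
G1 X84.6886 Y39.9520 F1713
G1 X84.6886 Y23.9996 F1713
G1 X59.3071 Y23.9996 F1713
G1 X59.3071 Y39.9520 F1713
M5
G0 X31.0162 Y40.1473
M4 S534
G1 X28.1236 Y47.1306 F1713
G1 X21.1403 Y50.0232 F1713
G1 X14.1570 Y47.1306 F1713
G1 X11.2644 Y40.1473 F1713
G1 X14.1570 Y33.1640 F1713
G1 X21.1403 Y30.2714 F1713
G1 X28.1236 Y33.1640 F1713
G1 X31.0162 Y40.1473 F1713
M5
G0 X117.3934 Y30.3107
M4 S534
G1 X87.9539 Y30.3272 F1713
G1 X63.3969 Y32.0965 F1713
G1 X43.7226 Y35.6185 F1713
G1 X28.9309 Y40.8932 F1713
M5
G0 X78.5394 Y55.0773
M4 S534
G1 X98.7081 Y45.2924 F1713
G1 X95.6346 Y23.0871 F1713
G1 X73.5664 Y19.1484 F1713
G1 X63.0010 Y38.9194 F1713
G1 X78.5394 Y55.0773 F1713
M5
G0 X0.0000 Y0.0000

Since the viewBox matches the mm dimensions, user units are millimetres directly. The only transform is the Y-flip y_m = 57.5738 − y_svg.

Shape 1 is a rectangle drawn with `<rect>`. Its stroke #008000 means score at S534, F1713. After flipping Y the toolpath is (59.3071,39.9520) → (84.6886,39.9520) → (84.6886,23.9996) → (59.3071,23.9996) → (59.3071,39.9520), returning to the start.

Shape 2 is a circle drawn with `<circle>`. Its stroke #008000 means score at S534, F1713. After flipping Y the toolpath is (31.0162,40.1473) → (28.1236,47.1306) → (21.1403,50.0232) → (14.1570,47.1306) → (11.2644,40.1473) → (14.1570,33.1640) → (21.1403,30.2714) → (28.1236,33.1640) → (31.0162,40.1473), returning to the start.

Shape 3 is a quadratic bezier drawn with `<path>`. Its stroke #008000 means score at S534, F1713. After flipping Y the toolpath is (117.3934,30.3107) → (87.9539,30.3272) → (63.3969,32.0965) → (43.7226,35.6185) → (28.9309,40.8932).

Shape 4 is a regular polygon drawn with `<path>`. Its stroke #008000 means score at S534, F1713. After flipping Y the toolpath is (78.5394,55.0773) → (98.7081,45.2924) → (95.6346,23.0871) → (73.5664,19.1484) → (63.0010,38.9194) → (78.5394,55.0773), returning to the start.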